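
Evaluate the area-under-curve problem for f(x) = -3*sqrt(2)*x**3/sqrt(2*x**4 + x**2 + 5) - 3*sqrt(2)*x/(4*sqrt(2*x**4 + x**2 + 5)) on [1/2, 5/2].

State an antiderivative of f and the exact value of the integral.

The substitution u = x**4 + x**2/2 + 5/2 works: f is exactly (dF/du)*(du/dx) for that inner function.
F(x) = -3*sqrt(2)*sqrt(2*x**4 + x**2 + 5)/4 is an antiderivative of f.
Check: d/dx[-3*sqrt(2)*sqrt(2*x**4 + x**2 + 5)/4] = (-12*sqrt(2)*x**3 - 3*sqrt(2)*x)/(4*sqrt(2*x**4 + x**2 + 5)), which equals f(x).
F(5/2) = -3*sqrt(715)/8; F(1/2) = -3*sqrt(43)/8.
Integral = F(5/2) - F(1/2) = -3*sqrt(715)/8 + 3*sqrt(43)/8.

Antiderivative: F(x) = -3*sqrt(2)*sqrt(2*x**4 + x**2 + 5)/4; value = -3*sqrt(715)/8 + 3*sqrt(43)/8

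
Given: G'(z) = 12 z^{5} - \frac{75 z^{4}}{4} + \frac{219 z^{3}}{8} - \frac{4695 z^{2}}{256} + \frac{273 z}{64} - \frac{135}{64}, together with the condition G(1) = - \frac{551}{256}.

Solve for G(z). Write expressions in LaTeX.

G(z) = - 3 z^{2} + \frac{\left(2 z^{2} - \frac{5 z}{4} + \frac{3}{2}\right)^{3}}{4} - 2

Integrate term by term and add the pieces.
A general antiderivative is - 3 z^{2} + \frac{\left(2 z^{2} - \frac{5 z}{4} + \frac{3}{2}\right)^{3}}{4} - 1 + C.
The condition gives C = - \frac{551}{256} - (- \frac{295}{256}) = -1.
So G(z) = - 3 z^{2} + \frac{\left(2 z^{2} - \frac{5 z}{4} + \frac{3}{2}\right)^{3}}{4} - 2.
Check: d/dz[- 3 z^{2} + \frac{\left(2 z^{2} - \frac{5 z}{4} + \frac{3}{2}\right)^{3}}{4} - 2] = 12 z^{5} - \frac{75 z^{4}}{4} + \frac{219 z^{3}}{8} - \frac{4695 z^{2}}{256} + \frac{273 z}{64} - \frac{135}{64} = G'(z).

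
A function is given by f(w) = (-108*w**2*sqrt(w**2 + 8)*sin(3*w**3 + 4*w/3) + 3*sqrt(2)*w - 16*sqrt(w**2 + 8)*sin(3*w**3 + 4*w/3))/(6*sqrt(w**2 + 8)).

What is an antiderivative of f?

A candidate is checked by its d/dw: the result must match f(w).
Check: d/dw[sqrt(2)*(sqrt(w**2 + 8) + 2*sqrt(2)*cos(3*w**3 + 4*w/3))/2] = (-108*w**2*sqrt(w**2 + 8)*sin(3*w**3 + 4*w/3) + 3*sqrt(2)*w - 16*sqrt(w**2 + 8)*sin(3*w**3 + 4*w/3))/(6*sqrt(w**2 + 8)) = f(w).

An antiderivative is F(w) = sqrt(2)*(sqrt(w**2 + 8) + 2*sqrt(2)*cos(3*w**3 + 4*w/3))/2.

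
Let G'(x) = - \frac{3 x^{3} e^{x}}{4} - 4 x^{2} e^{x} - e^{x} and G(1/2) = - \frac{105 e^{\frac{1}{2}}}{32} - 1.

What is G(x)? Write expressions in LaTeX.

G(x) = - \frac{3 x^{3} e^{x} + 7 x^{2} e^{x} - 14 x e^{x} + 18 e^{x} + 4}{4}

G'(x) has the shape u'v + uv' for u = - \frac{3 x^{3}}{4} - \frac{7 x^{2}}{4} + \frac{7 x}{2} - \frac{9}{2} and v = e^{x} — it is the derivative of the product u*v.
A general antiderivative is \frac{\left(- 3 x^{3} - 7 x^{2} + 14 x - 18\right) e^{x}}{4} + C.
The condition gives C = - \frac{105 e^{\frac{1}{2}}}{32} - 1 - (- \frac{105 e^{\frac{1}{2}}}{32}) = -1.
So G(x) = - \frac{3 x^{3} e^{x} + 7 x^{2} e^{x} - 14 x e^{x} + 18 e^{x} + 4}{4}.
Check: d/dx[- \frac{3 x^{3} e^{x} + 7 x^{2} e^{x} - 14 x e^{x} + 18 e^{x} + 4}{4}] = - \frac{3 x^{3} e^{x}}{4} - 4 x^{2} e^{x} - e^{x} = G'(x).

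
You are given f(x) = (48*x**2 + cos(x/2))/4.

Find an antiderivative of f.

An antiderivative is F(x) = 4*x**3 + sin(x/2)/2.

Recover f(x) by differentiating a candidate F(x); any mismatch rules it out.
Check: d/dx[4*x**3 + sin(x/2)/2] = 12*x**2 + cos(x/2)/4, which equals f(x).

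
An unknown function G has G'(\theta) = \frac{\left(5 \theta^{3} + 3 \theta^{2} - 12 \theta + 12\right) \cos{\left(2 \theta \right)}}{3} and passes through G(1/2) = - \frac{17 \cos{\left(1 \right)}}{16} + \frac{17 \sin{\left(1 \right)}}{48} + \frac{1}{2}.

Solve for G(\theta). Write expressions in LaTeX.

G(\theta) = \frac{5 \theta^{3} \sin{\left(2 \theta \right)}}{6} + \frac{\theta^{2} \sin{\left(2 \theta \right)}}{2} + \frac{5 \theta^{2} \cos{\left(2 \theta \right)}}{4} - \frac{13 \theta \sin{\left(2 \theta \right)}}{4} + \frac{\theta \cos{\left(2 \theta \right)}}{2} + \frac{7 \sin{\left(2 \theta \right)}}{4} - \frac{13 \cos{\left(2 \theta \right)}}{8} + \frac{1}{2}

A first test for any G(\theta): its \theta-derivative must equal the given G'(\theta).
A general antiderivative is \frac{5 \theta^{3} \sin{\left(2 \theta \right)}}{6} + \frac{\theta^{2} \sin{\left(2 \theta \right)}}{2} + \frac{5 \theta^{2} \cos{\left(2 \theta \right)}}{4} - \frac{13 \theta \sin{\left(2 \theta \right)}}{4} + \frac{\theta \cos{\left(2 \theta \right)}}{2} + \frac{7 \sin{\left(2 \theta \right)}}{4} - \frac{13 \cos{\left(2 \theta \right)}}{8} + C.
The condition gives C = - \frac{17 \cos{\left(1 \right)}}{16} + \frac{17 \sin{\left(1 \right)}}{48} + \frac{1}{2} - (- \frac{17 \cos{\left(1 \right)}}{16} + \frac{17 \sin{\left(1 \right)}}{48}) = \frac{1}{2}.
So G(\theta) = \frac{5 \theta^{3} \sin{\left(2 \theta \right)}}{6} + \frac{\theta^{2} \sin{\left(2 \theta \right)}}{2} + \frac{5 \theta^{2} \cos{\left(2 \theta \right)}}{4} - \frac{13 \theta \sin{\left(2 \theta \right)}}{4} + \frac{\theta \cos{\left(2 \theta \right)}}{2} + \frac{7 \sin{\left(2 \theta \right)}}{4} - \frac{13 \cos{\left(2 \theta \right)}}{8} + \frac{1}{2}.
Check: d/d\theta[\frac{5 \theta^{3} \sin{\left(2 \theta \right)}}{6} + \frac{\theta^{2} \sin{\left(2 \theta \right)}}{2} + \frac{5 \theta^{2} \cos{\left(2 \theta \right)}}{4} - \frac{13 \theta \sin{\left(2 \theta \right)}}{4} + \frac{\theta \cos{\left(2 \theta \right)}}{2} + \frac{7 \sin{\left(2 \theta \right)}}{4} - \frac{13 \cos{\left(2 \theta \right)}}{8} + \frac{1}{2}] = \frac{5 \theta^{3} \cos{\left(2 \theta \right)}}{3} + \theta^{2} \cos{\left(2 \theta \right)} - 4 \theta \cos{\left(2 \theta \right)} + 4 \cos{\left(2 \theta \right)}, which equals G'(\theta).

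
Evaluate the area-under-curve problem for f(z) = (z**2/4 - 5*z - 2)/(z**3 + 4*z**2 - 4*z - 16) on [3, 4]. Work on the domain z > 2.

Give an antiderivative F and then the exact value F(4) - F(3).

The denominator factors as 4*(z - 2)*(z + 2)*(z + 4); partial fractions split f into directly integrable pieces: 11/(6*(z + 4)) - 9/(8*(z + 2)) - 11/(24*(z - 2)).
F(z) = -11*log(z - 2)/24 - 9*log(z + 2)/8 + 11*log(z + 4)/6 is an antiderivative of f.
Check: d/dz[-11*log(z - 2)/24 - 9*log(z + 2)/8 + 11*log(z + 4)/6] = (z**2 - 20*z - 8)/(4*z**3 + 16*z**2 - 16*z - 64), which equals f(z).
F(4) = -9*log(6)/8 - 11*log(2)/24 + 11*log(8)/6; F(3) = -9*log(5)/8 + 11*log(7)/6.
Integral = F(4) - F(3) = -11*log(7)/6 - 9*log(6)/8 - 11*log(2)/24 + 9*log(5)/8 + 11*log(8)/6.

Antiderivative: F(z) = -11*log(z - 2)/24 - 9*log(z + 2)/8 + 11*log(z + 4)/6; value = -11*log(7)/6 - 9*log(6)/8 - 11*log(2)/24 + 9*log(5)/8 + 11*log(8)/6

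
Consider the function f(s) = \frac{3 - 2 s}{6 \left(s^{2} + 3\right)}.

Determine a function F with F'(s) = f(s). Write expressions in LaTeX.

An antiderivative is F(s) = - \frac{\log{\left(s^{2} + 3 \right)}}{6} + \frac{\sqrt{3} \operatorname{atan}{\left(\frac{\sqrt{3} s}{3} \right)}}{6}.

Any candidate F(s) must reproduce f(s) exactly when differentiated.
Check: d/ds[- \frac{\log{\left(s^{2} + 3 \right)}}{6} + \frac{\sqrt{3} \operatorname{atan}{\left(\frac{\sqrt{3} s}{3} \right)}}{6}] = \frac{3 - 2 s}{6 s^{2} + 18}, which equals f(s).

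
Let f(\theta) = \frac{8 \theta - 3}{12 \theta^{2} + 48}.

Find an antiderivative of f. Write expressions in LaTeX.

A candidate is checked by its d/d\theta: the result must match f(\theta).
Check: d/d\theta[\frac{\log{\left(\theta^{2} + 4 \right)}}{3} - \frac{\operatorname{atan}{\left(\frac{\theta}{2} \right)}}{8}] = \frac{8 \theta - 3}{12 \theta^{2} + 48} = f(\theta).

An antiderivative is F(\theta) = \frac{\log{\left(\theta^{2} + 4 \right)}}{3} - \frac{\operatorname{atan}{\left(\frac{\theta}{2} \right)}}{8}.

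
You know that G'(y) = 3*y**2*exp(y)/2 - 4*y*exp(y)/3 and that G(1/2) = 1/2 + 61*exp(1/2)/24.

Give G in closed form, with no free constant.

G(y) = ((9*y**2 - 26*y + 26)*exp(y) + 3)/6

G'(y) has the shape u'v + uv' for u = 3*y**2/2 - 13*y/3 + 13/3 and v = exp(y) — it is the derivative of the product u*v.
A general antiderivative is (9*y**2 - 26*y + 26)*exp(y)/6 + C.
The condition gives C = 1/2 + 61*exp(1/2)/24 - (61*exp(1/2)/24) = 1/2.
So G(y) = ((9*y**2 - 26*y + 26)*exp(y) + 3)/6.
Check: d/dy[((9*y**2 - 26*y + 26)*exp(y) + 3)/6] = 3*y**2*exp(y)/2 - 4*y*exp(y)/3 = G'(y).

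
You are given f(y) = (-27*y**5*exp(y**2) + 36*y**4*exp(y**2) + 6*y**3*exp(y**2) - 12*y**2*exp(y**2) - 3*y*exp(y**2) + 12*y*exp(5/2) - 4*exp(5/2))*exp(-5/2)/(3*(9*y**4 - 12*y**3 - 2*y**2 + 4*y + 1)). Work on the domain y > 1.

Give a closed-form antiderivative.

An antiderivative is F(y) = -exp(y**2 - 5/2)/2 - 4/(3*(2*y - 2)*(3*y + 1)).

For F(y) to be correct the identity F'(y) - f(y) = 0 must hold.
Check: d/dy[-exp(y**2 - 5/2)/2 - 4/(3*(2*y - 2)*(3*y + 1))] = (-27*y**5*exp(-5/2)*exp(y**2) + 36*y**4*exp(-5/2)*exp(y**2) + 6*y**3*exp(-5/2)*exp(y**2) - 12*y**2*exp(-5/2)*exp(y**2) - 3*y*exp(-5/2)*exp(y**2) + 12*y - 4)/(27*y**4 - 36*y**3 - 6*y**2 + 12*y + 3), which equals f(y).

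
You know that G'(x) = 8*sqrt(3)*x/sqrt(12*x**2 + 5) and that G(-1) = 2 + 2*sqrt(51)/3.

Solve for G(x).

G'(x) matches the chain-rule pattern g'(h)*h' with inner function h(x) = 4*x**2 + 5/3; substituting u = h(x) collapses the integral.
A general antiderivative is 2*sqrt(4*x**2 + 5/3) + C.
The condition gives C = 2 + 2*sqrt(51)/3 - (2*sqrt(51)/3) = 2.
So G(x) = 2*(sqrt(3)*sqrt(12*x**2 + 5) + 3)/3.
Check: d/dx[2*(sqrt(3)*sqrt(12*x**2 + 5) + 3)/3] = 8*sqrt(3)*x/sqrt(12*x**2 + 5) = G'(x).

G(x) = 2*(sqrt(3)*sqrt(12*x**2 + 5) + 3)/3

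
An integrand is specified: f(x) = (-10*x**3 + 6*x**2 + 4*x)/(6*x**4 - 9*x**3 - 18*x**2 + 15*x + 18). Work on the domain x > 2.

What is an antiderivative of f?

An antiderivative is F(x) = (-400*(x + 1)*log(x - 2) + 171*(x + 1)*log(x - 3/2) - 146*(x + 1)*log(x + 1) - 60)/(225*(x + 1)).

Factor the denominator (3*(x - 2)*(x + 1)**2*(2*x - 3)) and decompose: f = 38/(25*(2*x - 3)) - 146/(225*(x + 1)) + 4/(15*(x + 1)**2) - 16/(9*(x - 2)); each piece integrates to a log, atan, or power term.
Check: d/dx[(-400*(x + 1)*log(x - 2) + 171*(x + 1)*log(x - 3/2) - 146*(x + 1)*log(x + 1) - 60)/(225*(x + 1))] = (-10*x**3 + 6*x**2 + 4*x)/(6*x**4 - 9*x**3 - 18*x**2 + 15*x + 18) = f(x).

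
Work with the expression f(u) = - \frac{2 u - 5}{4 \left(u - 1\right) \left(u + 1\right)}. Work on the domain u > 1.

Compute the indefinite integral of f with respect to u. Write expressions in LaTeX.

F(u) = \frac{3 \log{\left(u - 1 \right)}}{8} - \frac{7 \log{\left(u + 1 \right)}}{8} + C

Factor the denominator (4 \left(u - 1\right) \left(u + 1\right)) and decompose: f = - \frac{7}{8 \left(u + 1\right)} + \frac{3}{8 \left(u - 1\right)}; each piece integrates to a log, atan, or power term.
Check: d/du[\frac{3 \log{\left(u - 1 \right)}}{8} - \frac{7 \log{\left(u + 1 \right)}}{8}] = \frac{5 - 2 u}{4 u^{2} - 4}, which equals f(u).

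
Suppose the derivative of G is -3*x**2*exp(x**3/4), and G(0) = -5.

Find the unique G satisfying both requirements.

G'(x) matches the chain-rule pattern g'(h)*h' with inner function h(x) = x**3/4; substituting u = h(x) collapses the integral.
A general antiderivative is -4*exp(x**3/4) + C.
The condition gives C = -5 - (-4) = -1.
So G(x) = -4*exp(x**3/4) - 1.
Check: d/dx[-4*exp(x**3/4) - 1] = -3*x**2*exp(x**3/4) = G'(x).

G(x) = -4*exp(x**3/4) - 1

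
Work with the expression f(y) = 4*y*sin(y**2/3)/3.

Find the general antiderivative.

The substitution u = y**2/3 works: f is exactly (dF/du)*(du/dy) for that inner function.
Check: d/dy[-2*cos(y**2/3)] = 4*y*sin(y**2/3)/3 = f(y).

F(y) = -2*cos(y**2/3) + C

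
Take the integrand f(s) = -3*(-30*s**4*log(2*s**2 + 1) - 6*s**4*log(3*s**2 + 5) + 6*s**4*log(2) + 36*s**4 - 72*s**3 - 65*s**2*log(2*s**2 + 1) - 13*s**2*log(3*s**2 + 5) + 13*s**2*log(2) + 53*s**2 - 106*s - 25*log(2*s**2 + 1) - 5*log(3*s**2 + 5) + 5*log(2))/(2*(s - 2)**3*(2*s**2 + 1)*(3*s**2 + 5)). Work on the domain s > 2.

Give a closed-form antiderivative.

An antiderivative is F(s) = 3*(-log(3*s**2/2 + 5/2) - 5*log(2*s**2 + 1))/(4*(s - 2)**2).

Recognize the product-rule pattern: f = u'v + uv' with u = 3/(4*(s - 2)**2), v = -log(3*s**2/2 + 5/2) - 5*log(2*s**2 + 1), so integration by parts undoes it.
Check: d/ds[3*(-log(3*s**2/2 + 5/2) - 5*log(2*s**2 + 1))/(4*(s - 2)**2)] = (90*s**4*log(2*s**2 + 1) + 18*s**4*log(3*s**2 + 5) - 108*s**4 - 18*s**4*log(2) + 216*s**3 + 195*s**2*log(2*s**2 + 1) + 39*s**2*log(3*s**2 + 5) - 159*s**2 - 39*s**2*log(2) + 318*s + 75*log(2*s**2 + 1) + 15*log(3*s**2 + 5) - 15*log(2))/(12*s**7 - 72*s**6 + 170*s**5 - 252*s**4 + 322*s**3 - 268*s**2 + 120*s - 80), which equals f(s).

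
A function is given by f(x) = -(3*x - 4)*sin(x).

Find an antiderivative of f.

For F(x) to be correct the identity F'(x) - f(x) = 0 must hold.
Check: d/dx[3*x*cos(x) - 3*sin(x) - 4*cos(x)] = -3*x*sin(x) + 4*sin(x), which equals f(x).

An antiderivative is F(x) = 3*x*cos(x) - 3*sin(x) - 4*cos(x).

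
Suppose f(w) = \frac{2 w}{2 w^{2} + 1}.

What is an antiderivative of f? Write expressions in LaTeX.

The substitution u = 4 w^{2} + 2 works: f is exactly (dF/du)*(du/dw) for that inner function.
Check: d/dw[\frac{\log{\left(2 w^{2} + 1 \right)}}{2}] = \frac{2 w}{2 w^{2} + 1} = f(w).

An antiderivative is F(w) = \frac{\log{\left(2 w^{2} + 1 \right)}}{2}.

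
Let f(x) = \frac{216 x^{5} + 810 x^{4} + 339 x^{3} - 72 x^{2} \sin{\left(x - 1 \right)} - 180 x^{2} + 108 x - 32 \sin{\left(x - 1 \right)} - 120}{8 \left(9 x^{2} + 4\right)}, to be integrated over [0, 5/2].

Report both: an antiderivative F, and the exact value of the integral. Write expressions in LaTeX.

Antiderivative: F(x) = \frac{3 \left(2 x^{2} + 5 x - 4\right)^{2} + 16 \cos{\left(x - 1 \right)} + 40 \operatorname{atan}{\left(\frac{3 x}{2} \right)}}{16}; value = - \cos{\left(1 \right)} + \cos{\left(\frac{3}{2} \right)} + \frac{5 \operatorname{atan}{\left(\frac{15}{4} \right)}}{2} + \frac{1275}{16}

Check any antiderivative F(x) by computing F'(x) and comparing it with f(x).
F(x) = \frac{3 \left(2 x^{2} + 5 x - 4\right)^{2} + 16 \cos{\left(x - 1 \right)} + 40 \operatorname{atan}{\left(\frac{3 x}{2} \right)}}{16} is an antiderivative of f.
Check: d/dx[\frac{3 \left(2 x^{2} + 5 x - 4\right)^{2} + 16 \cos{\left(x - 1 \right)} + 40 \operatorname{atan}{\left(\frac{3 x}{2} \right)}}{16}] = \frac{216 x^{5} + 810 x^{4} + 339 x^{3} - 72 x^{2} \sin{\left(x - 1 \right)} - 180 x^{2} + 108 x - 32 \sin{\left(x - 1 \right)} - 120}{72 x^{2} + 32}, which equals f(x).
F(5/2) = \cos{\left(\frac{3}{2} \right)} + \frac{5 \operatorname{atan}{\left(\frac{15}{4} \right)}}{2} + \frac{1323}{16}; F(0) = \cos{\left(1 \right)} + 3.
Integral = F(5/2) - F(0) = - \cos{\left(1 \right)} + \cos{\left(\frac{3}{2} \right)} + \frac{5 \operatorname{atan}{\left(\frac{15}{4} \right)}}{2} + \frac{1275}{16}.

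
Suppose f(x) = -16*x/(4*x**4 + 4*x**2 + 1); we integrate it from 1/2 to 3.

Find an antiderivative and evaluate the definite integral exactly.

Antiderivative: F(x) = 4/(2*x**2 + 1); value = -140/57

The substitution u = 2*x**2 + 1 works: f is exactly (dF/du)*(du/dx) for that inner function.
F(x) = 4/(2*x**2 + 1) is an antiderivative of f.
Check: d/dx[4/(2*x**2 + 1)] = -16*x/(4*x**4 + 4*x**2 + 1) = f(x).
F(3) = 4/19; F(1/2) = 8/3.
Integral = F(3) - F(1/2) = -140/57.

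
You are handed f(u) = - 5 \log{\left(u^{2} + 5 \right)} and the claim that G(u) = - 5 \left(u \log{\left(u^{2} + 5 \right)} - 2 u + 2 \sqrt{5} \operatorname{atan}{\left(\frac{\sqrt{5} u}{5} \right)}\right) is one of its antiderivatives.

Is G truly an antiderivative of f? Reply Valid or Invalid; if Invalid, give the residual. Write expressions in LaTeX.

Valid - the claim checks out under differentiation.

d/du[G] = - 5 \log{\left(u^{2} + 5 \right)}
This equals f(u) exactly, so the claim holds.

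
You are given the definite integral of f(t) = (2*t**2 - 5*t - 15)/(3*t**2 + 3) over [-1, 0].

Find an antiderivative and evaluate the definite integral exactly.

Antiderivative: F(t) = 2*t/3 - 5*log(t**2 + 1)/6 - 17*atan(t)/3; value = -17*pi/12 + 5*log(2)/6 + 2/3

Any candidate F(t) must reproduce f(t) exactly when differentiated.
F(t) = 2*t/3 - 5*log(t**2 + 1)/6 - 17*atan(t)/3 is an antiderivative of f.
Check: d/dt[2*t/3 - 5*log(t**2 + 1)/6 - 17*atan(t)/3] = (2*t**2 - 5*t - 15)/(3*t**2 + 3) = f(t).
F(0) = 0; F(-1) = -2/3 - 5*log(2)/6 + 17*pi/12.
Integral = F(0) - F(-1) = -17*pi/12 + 5*log(2)/6 + 2/3.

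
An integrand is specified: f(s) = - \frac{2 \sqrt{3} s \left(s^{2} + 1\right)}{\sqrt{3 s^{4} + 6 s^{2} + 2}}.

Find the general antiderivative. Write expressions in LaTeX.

F(s) = - \frac{\sqrt{3} \sqrt{3 s^{4} + 6 s^{2} + 2}}{3} + C

The substitution u = s^{4} + 2 s^{2} + \frac{2}{3} works: f is exactly (dF/du)*(du/ds) for that inner function.
Check: d/ds[- \frac{\sqrt{3} \sqrt{3 s^{4} + 6 s^{2} + 2}}{3}] = \frac{- 2 \sqrt{3} s^{3} - 2 \sqrt{3} s}{\sqrt{3 s^{4} + 6 s^{2} + 2}}, which equals f(s).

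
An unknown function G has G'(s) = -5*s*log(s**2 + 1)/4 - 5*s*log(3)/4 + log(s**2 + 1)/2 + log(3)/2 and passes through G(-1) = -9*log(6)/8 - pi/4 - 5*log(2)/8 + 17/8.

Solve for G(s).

Integrate term by term and add the pieces.
A general antiderivative is 5*s**2/8 - s + (-5*s**2/8 + s/2)*log(3*s**2 + 3) - 5*log(s**2 + 1)/8 + atan(s) + C.
The condition gives C = -9*log(6)/8 - pi/4 - 5*log(2)/8 + 17/8 - (-9*log(6)/8 - pi/4 - 5*log(2)/8 + 13/8) = 1/2.
So G(s) = -5*s**2*log(3*s**2 + 3)/8 + 5*s**2/8 + s*log(3*s**2 + 3)/2 - s - 5*log(s**2 + 1)/8 + atan(s) + 1/2.
Check: d/ds[-5*s**2*log(3*s**2 + 3)/8 + 5*s**2/8 + s*log(3*s**2 + 3)/2 - s - 5*log(s**2 + 1)/8 + atan(s) + 1/2] = -5*s*log(s**2 + 1)/4 - 5*s*log(3)/4 + log(s**2 + 1)/2 + log(3)/2 = G'(s).

G(s) = -5*s**2*log(3*s**2 + 3)/8 + 5*s**2/8 + s*log(3*s**2 + 3)/2 - s - 5*log(s**2 + 1)/8 + atan(s) + 1/2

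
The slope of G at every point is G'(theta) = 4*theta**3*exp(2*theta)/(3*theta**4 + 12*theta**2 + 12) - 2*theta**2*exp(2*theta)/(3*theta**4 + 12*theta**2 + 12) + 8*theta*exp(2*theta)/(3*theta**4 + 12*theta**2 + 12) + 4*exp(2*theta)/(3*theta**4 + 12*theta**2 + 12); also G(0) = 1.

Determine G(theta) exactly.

G(theta) = theta*exp(2*theta)/(3*(theta**2/2 + 1)) + 1

Integrate term by term and add the pieces.
A general antiderivative is theta*exp(2*theta)/(3*(theta**2/2 + 1)) + C.
The condition gives C = 1 - (0) = 1.
So G(theta) = theta*exp(2*theta)/(3*(theta**2/2 + 1)) + 1.
Check: d/dtheta[theta*exp(2*theta)/(3*(theta**2/2 + 1)) + 1] = (4*theta**3*exp(2*theta) - 2*theta**2*exp(2*theta) + 8*theta*exp(2*theta) + 4*exp(2*theta))/(3*theta**4 + 12*theta**2 + 12), which equals G'(theta).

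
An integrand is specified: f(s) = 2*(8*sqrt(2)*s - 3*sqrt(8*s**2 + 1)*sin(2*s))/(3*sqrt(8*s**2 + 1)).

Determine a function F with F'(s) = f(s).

An antiderivative is F(s) = 4*sqrt(4*s**2 + 1/2)/3 + cos(2*s).

For F(s) to be correct the identity F'(s) - f(s) = 0 must hold.
Check: d/ds[4*sqrt(4*s**2 + 1/2)/3 + cos(2*s)] = (16*sqrt(2)*s - 6*sqrt(8*s**2 + 1)*sin(2*s))/(3*sqrt(8*s**2 + 1)), which equals f(s).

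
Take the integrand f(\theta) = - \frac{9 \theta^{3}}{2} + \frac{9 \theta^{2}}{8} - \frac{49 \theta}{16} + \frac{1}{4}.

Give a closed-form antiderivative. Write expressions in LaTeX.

An antiderivative is F(\theta) = - \frac{9 \theta^{4}}{8} + \frac{3 \theta^{3}}{8} - \frac{49 \theta^{2}}{32} + \frac{\theta}{4}.

The substitution u = \frac{3 \theta^{2}}{2} - \frac{\theta}{4} + 1 works: f is exactly (dF/du)*(du/d\theta) for that inner function.
Check: d/d\theta[- \frac{9 \theta^{4}}{8} + \frac{3 \theta^{3}}{8} - \frac{49 \theta^{2}}{32} + \frac{\theta}{4}] = - \frac{9 \theta^{3}}{2} + \frac{9 \theta^{2}}{8} - \frac{49 \theta}{16} + \frac{1}{4} = f(\theta).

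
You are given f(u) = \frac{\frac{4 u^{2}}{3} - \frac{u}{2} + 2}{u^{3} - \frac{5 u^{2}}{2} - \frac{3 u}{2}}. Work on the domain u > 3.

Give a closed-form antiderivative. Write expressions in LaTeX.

An antiderivative is F(u) = - \frac{4 \log{\left(u \right)}}{3} + \frac{25 \log{\left(u - 3 \right)}}{21} + \frac{31 \log{\left(u + \frac{1}{2} \right)}}{21}.

The denominator factors as 3 u \left(u - 3\right) \left(2 u + 1\right); partial fractions split f into directly integrable pieces: \frac{62}{21 \left(2 u + 1\right)} + \frac{25}{21 \left(u - 3\right)} - \frac{4}{3 u}.
Check: d/du[- \frac{4 \log{\left(u \right)}}{3} + \frac{25 \log{\left(u - 3 \right)}}{21} + \frac{31 \log{\left(u + \frac{1}{2} \right)}}{21}] = \frac{8 u^{2} - 3 u + 12}{6 u^{3} - 15 u^{2} - 9 u}, which equals f(u).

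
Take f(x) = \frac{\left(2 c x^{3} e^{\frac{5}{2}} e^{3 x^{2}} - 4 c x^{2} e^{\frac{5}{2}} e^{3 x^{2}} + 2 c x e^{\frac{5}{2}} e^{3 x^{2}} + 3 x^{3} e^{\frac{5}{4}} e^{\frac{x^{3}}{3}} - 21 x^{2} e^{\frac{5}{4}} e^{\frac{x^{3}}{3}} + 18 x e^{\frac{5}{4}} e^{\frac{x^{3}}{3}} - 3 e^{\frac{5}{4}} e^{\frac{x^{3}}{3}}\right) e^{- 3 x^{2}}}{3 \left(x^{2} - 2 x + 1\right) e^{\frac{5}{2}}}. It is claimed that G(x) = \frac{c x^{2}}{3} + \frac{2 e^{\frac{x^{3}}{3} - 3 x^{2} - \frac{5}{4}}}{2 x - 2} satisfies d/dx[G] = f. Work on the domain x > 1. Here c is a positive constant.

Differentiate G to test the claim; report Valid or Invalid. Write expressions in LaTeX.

d/dx[G] = \frac{2 c x^{3} e^{\frac{5}{2}} e^{3 x^{2}} e^{- \frac{x^{3}}{3}} - 4 c x^{2} e^{\frac{5}{2}} e^{3 x^{2}} e^{- \frac{x^{3}}{3}} + 2 c x e^{\frac{5}{2}} e^{3 x^{2}} e^{- \frac{x^{3}}{3}} + 3 x^{3} e^{\frac{5}{4}} - 21 x^{2} e^{\frac{5}{4}} + 18 x e^{\frac{5}{4}} - 3 e^{\frac{5}{4}}}{3 x^{2} e^{\frac{5}{2}} e^{3 x^{2}} e^{- \frac{x^{3}}{3}} - 6 x e^{\frac{5}{2}} e^{3 x^{2}} e^{- \frac{x^{3}}{3}} + 3 e^{\frac{5}{2}} e^{3 x^{2}} e^{- \frac{x^{3}}{3}}}
This equals f(x) exactly, so the claim holds.

Valid - the claim checks out under differentiation.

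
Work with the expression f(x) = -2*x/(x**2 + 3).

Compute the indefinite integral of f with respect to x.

F(x) = -log(x**2 + 3) + C

The substitution u = x**2 + 3 works: f is exactly (dF/du)*(du/dx) for that inner function.
Check: d/dx[-log(x**2 + 3)] = -2*x/(x**2 + 3) = f(x).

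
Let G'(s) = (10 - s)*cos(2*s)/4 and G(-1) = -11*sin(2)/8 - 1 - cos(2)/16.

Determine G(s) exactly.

G(s) = -(2*s*sin(2*s) - 20*sin(2*s) + cos(2*s) + 16)/16

Recover the given G'(s) by differentiating a candidate G(s); any mismatch rules it out.
A general antiderivative is -s*sin(2*s)/8 + 5*sin(2*s)/4 - cos(2*s)/16 + C.
The condition gives C = -11*sin(2)/8 - 1 - cos(2)/16 - (-11*sin(2)/8 - cos(2)/16) = -1.
So G(s) = -(2*s*sin(2*s) - 20*sin(2*s) + cos(2*s) + 16)/16.
Check: d/ds[-(2*s*sin(2*s) - 20*sin(2*s) + cos(2*s) + 16)/16] = -s*cos(2*s)/4 + 5*cos(2*s)/2, which equals G'(s).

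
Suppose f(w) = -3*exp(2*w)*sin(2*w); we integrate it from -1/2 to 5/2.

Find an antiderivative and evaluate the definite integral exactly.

Antiderivative: F(w) = -3*exp(2*w)*sin(2*w)/4 + 3*exp(2*w)*cos(2*w)/4; value = -3*exp(-1)*sin(1)/4 - 3*exp(-1)*cos(1)/4 + 3*exp(5)*cos(5)/4 - 3*exp(5)*sin(5)/4

Any candidate F(w) must reproduce f(w) exactly when differentiated.
F(w) = -3*exp(2*w)*sin(2*w)/4 + 3*exp(2*w)*cos(2*w)/4 is an antiderivative of f.
Check: d/dw[-3*exp(2*w)*sin(2*w)/4 + 3*exp(2*w)*cos(2*w)/4] = -3*exp(2*w)*sin(2*w) = f(w).
F(5/2) = 3*exp(5)*cos(5)/4 - 3*exp(5)*sin(5)/4; F(-1/2) = 3*exp(-1)*cos(1)/4 + 3*exp(-1)*sin(1)/4.
Integral = F(5/2) - F(-1/2) = -3*exp(-1)*sin(1)/4 - 3*exp(-1)*cos(1)/4 + 3*exp(5)*cos(5)/4 - 3*exp(5)*sin(5)/4.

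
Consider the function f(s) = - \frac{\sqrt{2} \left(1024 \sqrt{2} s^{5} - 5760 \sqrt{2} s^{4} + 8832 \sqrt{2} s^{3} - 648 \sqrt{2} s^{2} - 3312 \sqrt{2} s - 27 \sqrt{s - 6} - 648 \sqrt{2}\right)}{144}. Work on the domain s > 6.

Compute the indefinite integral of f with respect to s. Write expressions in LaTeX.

F(s) = \frac{27 \sqrt{2} \left(s - 6\right)^{\frac{3}{2}} + 8 \left(- 4 s^{2} + 9 s + 3\right)^{3}}{216} + C

Recover f(s) by differentiating a candidate F(s); any mismatch rules it out.
Check: d/ds[\frac{27 \sqrt{2} \left(s - 6\right)^{\frac{3}{2}} + 8 \left(- 4 s^{2} + 9 s + 3\right)^{3}}{216}] = - \frac{128 s^{5}}{9} + 80 s^{4} - \frac{368 s^{3}}{3} + 9 s^{2} + 46 s + \frac{3 \sqrt{2} \sqrt{s - 6}}{16} + 9, which equals f(s).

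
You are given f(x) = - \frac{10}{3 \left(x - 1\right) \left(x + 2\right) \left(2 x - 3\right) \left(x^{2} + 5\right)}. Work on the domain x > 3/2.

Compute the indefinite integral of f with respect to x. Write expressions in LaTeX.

F(x) = \frac{- 4320 \log{\left(x - \frac{3}{2} \right)} + 6090 \log{\left(x - 1 \right)} - 580 \log{\left(x + 2 \right)} - 595 \log{\left(x^{2} + 5 \right)} - 154 \sqrt{5} \operatorname{atan}{\left(\frac{\sqrt{5} x}{5} \right)}}{32886} + C

Factor the denominator (3 \left(x - 1\right) \left(x + 2\right) \left(2 x - 3\right) \left(x^{2} + 5\right)) and decompose: f = - \frac{5 \left(17 x + 11\right)}{2349 \left(x^{2} + 5\right)} - \frac{160}{609 \left(2 x - 3\right)} - \frac{10}{567 \left(x + 2\right)} + \frac{5}{27 \left(x - 1\right)}; each piece integrates to a log, atan, or power term.
Check: d/dx[\frac{- 4320 \log{\left(x - \frac{3}{2} \right)} + 6090 \log{\left(x - 1 \right)} - 580 \log{\left(x + 2 \right)} - 595 \log{\left(x^{2} + 5 \right)} - 154 \sqrt{5} \operatorname{atan}{\left(\frac{\sqrt{5} x}{5} \right)}}{32886}] = - \frac{10}{6 x^{5} - 3 x^{4} + 9 x^{3} + 3 x^{2} - 105 x + 90}, which equals f(x).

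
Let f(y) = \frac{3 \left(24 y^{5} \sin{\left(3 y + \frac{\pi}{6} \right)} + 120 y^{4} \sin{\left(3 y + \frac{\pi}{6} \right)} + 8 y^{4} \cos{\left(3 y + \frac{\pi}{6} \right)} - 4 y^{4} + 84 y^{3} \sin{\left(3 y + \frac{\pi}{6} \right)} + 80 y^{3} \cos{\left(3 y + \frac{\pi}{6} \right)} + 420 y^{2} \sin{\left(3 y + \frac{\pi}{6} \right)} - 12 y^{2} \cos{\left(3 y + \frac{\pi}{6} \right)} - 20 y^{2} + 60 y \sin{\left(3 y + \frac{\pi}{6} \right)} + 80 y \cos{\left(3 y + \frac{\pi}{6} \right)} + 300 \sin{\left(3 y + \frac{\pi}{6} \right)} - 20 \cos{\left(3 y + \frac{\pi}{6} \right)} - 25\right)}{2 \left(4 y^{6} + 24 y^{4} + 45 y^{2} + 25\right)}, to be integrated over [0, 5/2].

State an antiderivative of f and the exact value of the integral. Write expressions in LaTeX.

Antiderivative: F(y) = \frac{- 6 y^{2} \operatorname{atan}{\left(y \right)} - 12 y \cos{\left(3 y + \frac{\pi}{6} \right)} - 60 \cos{\left(3 y + \frac{\pi}{6} \right)} - 15 \operatorname{atan}{\left(y \right)}}{4 y^{2} + 10}; value = - \frac{3 \operatorname{atan}{\left(\frac{5}{2} \right)}}{2} - \frac{18 \cos{\left(\frac{\pi}{6} + \frac{15}{2} \right)}}{7} + 3 \sqrt{3}

Any candidate F(y) must reproduce f(y) exactly when differentiated.
F(y) = \frac{- 6 y^{2} \operatorname{atan}{\left(y \right)} - 12 y \cos{\left(3 y + \frac{\pi}{6} \right)} - 60 \cos{\left(3 y + \frac{\pi}{6} \right)} - 15 \operatorname{atan}{\left(y \right)}}{4 y^{2} + 10} is an antiderivative of f.
Check: d/dy[\frac{- 6 y^{2} \operatorname{atan}{\left(y \right)} - 12 y \cos{\left(3 y + \frac{\pi}{6} \right)} - 60 \cos{\left(3 y + \frac{\pi}{6} \right)} - 15 \operatorname{atan}{\left(y \right)}}{4 y^{2} + 10}] = \frac{72 y^{5} \sin{\left(3 y + \frac{\pi}{6} \right)} + 360 y^{4} \sin{\left(3 y + \frac{\pi}{6} \right)} + 24 y^{4} \cos{\left(3 y + \frac{\pi}{6} \right)} - 12 y^{4} + 252 y^{3} \sin{\left(3 y + \frac{\pi}{6} \right)} + 240 y^{3} \cos{\left(3 y + \frac{\pi}{6} \right)} + 1260 y^{2} \sin{\left(3 y + \frac{\pi}{6} \right)} - 36 y^{2} \cos{\left(3 y + \frac{\pi}{6} \right)} - 60 y^{2} + 180 y \sin{\left(3 y + \frac{\pi}{6} \right)} + 240 y \cos{\left(3 y + \frac{\pi}{6} \right)} + 900 \sin{\left(3 y + \frac{\pi}{6} \right)} - 60 \cos{\left(3 y + \frac{\pi}{6} \right)} - 75}{8 y^{6} + 48 y^{4} + 90 y^{2} + 50}, which equals f(y).
F(5/2) = - \frac{3 \operatorname{atan}{\left(\frac{5}{2} \right)}}{2} - \frac{18 \cos{\left(\frac{\pi}{6} + \frac{15}{2} \right)}}{7}; F(0) = - 3 \sqrt{3}.
Integral = F(5/2) - F(0) = - \frac{3 \operatorname{atan}{\left(\frac{5}{2} \right)}}{2} - \frac{18 \cos{\left(\frac{\pi}{6} + \frac{15}{2} \right)}}{7} + 3 \sqrt{3}.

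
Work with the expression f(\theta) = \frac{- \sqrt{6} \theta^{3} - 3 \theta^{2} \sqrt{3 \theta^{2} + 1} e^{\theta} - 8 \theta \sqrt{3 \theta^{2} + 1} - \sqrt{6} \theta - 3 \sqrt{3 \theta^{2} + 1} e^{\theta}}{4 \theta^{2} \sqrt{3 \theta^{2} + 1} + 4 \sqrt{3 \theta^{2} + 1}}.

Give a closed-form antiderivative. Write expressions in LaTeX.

Whatever form F(\theta) takes, F'(\theta) = f(\theta) is non-negotiable.
Check: d/d\theta[\frac{- \sqrt{6} \sqrt{3 \theta^{2} + 1} - 9 e^{\theta} - 12 \log{\left(\theta^{2} + 1 \right)}}{12}] = \frac{- \sqrt{6} \theta^{3} - 3 \theta^{2} \sqrt{3 \theta^{2} + 1} e^{\theta} - 8 \theta \sqrt{3 \theta^{2} + 1} - \sqrt{6} \theta - 3 \sqrt{3 \theta^{2} + 1} e^{\theta}}{4 \theta^{2} \sqrt{3 \theta^{2} + 1} + 4 \sqrt{3 \theta^{2} + 1}} = f(\theta).

An antiderivative is F(\theta) = \frac{- \sqrt{6} \sqrt{3 \theta^{2} + 1} - 9 e^{\theta} - 12 \log{\left(\theta^{2} + 1 \right)}}{12}.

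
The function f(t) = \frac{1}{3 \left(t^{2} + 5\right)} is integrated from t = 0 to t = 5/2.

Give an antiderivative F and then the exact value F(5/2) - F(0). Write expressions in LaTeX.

Antiderivative: F(t) = \frac{\sqrt{5} \operatorname{atan}{\left(\frac{\sqrt{5} t}{5} \right)}}{15}; value = \frac{\sqrt{5} \operatorname{atan}{\left(\frac{\sqrt{5}}{2} \right)}}{15}

Check any antiderivative F(t) by computing F'(t) and comparing it with f(t).
F(t) = \frac{\sqrt{5} \operatorname{atan}{\left(\frac{\sqrt{5} t}{5} \right)}}{15} is an antiderivative of f.
Check: d/dt[\frac{\sqrt{5} \operatorname{atan}{\left(\frac{\sqrt{5} t}{5} \right)}}{15}] = \frac{1}{3 t^{2} + 15}, which equals f(t).
F(5/2) = \frac{\sqrt{5} \operatorname{atan}{\left(\frac{\sqrt{5}}{2} \right)}}{15}; F(0) = 0.
Integral = F(5/2) - F(0) = \frac{\sqrt{5} \operatorname{atan}{\left(\frac{\sqrt{5}}{2} \right)}}{15}.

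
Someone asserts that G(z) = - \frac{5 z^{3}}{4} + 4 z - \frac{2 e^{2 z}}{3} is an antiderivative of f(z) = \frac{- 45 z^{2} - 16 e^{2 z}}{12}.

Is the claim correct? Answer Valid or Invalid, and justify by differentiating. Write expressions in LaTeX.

d/dz[G] = - \frac{15 z^{2}}{4} - \frac{4 e^{2 z}}{3} + 4
d/dz[G] - f(z) = 4 != 0.

Invalid: d/dz[G] - f = 4, which is not 0.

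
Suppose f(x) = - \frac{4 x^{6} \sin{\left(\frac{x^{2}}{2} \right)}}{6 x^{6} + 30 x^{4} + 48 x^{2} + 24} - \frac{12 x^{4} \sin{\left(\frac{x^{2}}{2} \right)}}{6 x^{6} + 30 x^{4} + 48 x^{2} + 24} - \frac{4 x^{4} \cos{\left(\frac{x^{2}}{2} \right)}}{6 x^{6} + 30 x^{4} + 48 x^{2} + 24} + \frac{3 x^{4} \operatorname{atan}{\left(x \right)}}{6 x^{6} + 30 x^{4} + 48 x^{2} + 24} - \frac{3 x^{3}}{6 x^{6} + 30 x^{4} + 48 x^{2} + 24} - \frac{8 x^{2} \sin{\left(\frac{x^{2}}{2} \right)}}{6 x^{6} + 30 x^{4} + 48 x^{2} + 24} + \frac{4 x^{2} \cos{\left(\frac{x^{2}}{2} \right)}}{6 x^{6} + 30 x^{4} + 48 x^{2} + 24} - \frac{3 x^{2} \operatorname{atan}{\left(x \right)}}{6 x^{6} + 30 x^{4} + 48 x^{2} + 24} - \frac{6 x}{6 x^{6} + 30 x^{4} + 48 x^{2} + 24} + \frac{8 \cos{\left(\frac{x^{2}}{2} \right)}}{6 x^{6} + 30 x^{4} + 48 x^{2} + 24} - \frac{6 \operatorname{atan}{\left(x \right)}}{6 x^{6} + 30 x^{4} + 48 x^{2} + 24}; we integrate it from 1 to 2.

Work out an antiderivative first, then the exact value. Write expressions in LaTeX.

Antiderivative: F(x) = - \frac{x \left(- 4 \cos{\left(\frac{x^{2}}{2} \right)} + 3 \operatorname{atan}{\left(x \right)}\right)}{6 \left(x^{2} + 2\right)}; value = - \frac{2 \cos{\left(\frac{1}{2} \right)}}{9} - \frac{\operatorname{atan}{\left(2 \right)}}{6} + \frac{2 \cos{\left(2 \right)}}{9} + \frac{\pi}{24}

Integrate term by term and add the pieces.
F(x) = - \frac{x \left(- 4 \cos{\left(\frac{x^{2}}{2} \right)} + 3 \operatorname{atan}{\left(x \right)}\right)}{6 \left(x^{2} + 2\right)} is an antiderivative of f.
Check: d/dx[- \frac{x \left(- 4 \cos{\left(\frac{x^{2}}{2} \right)} + 3 \operatorname{atan}{\left(x \right)}\right)}{6 \left(x^{2} + 2\right)}] = \frac{- 4 x^{6} \sin{\left(\frac{x^{2}}{2} \right)} - 12 x^{4} \sin{\left(\frac{x^{2}}{2} \right)} - 4 x^{4} \cos{\left(\frac{x^{2}}{2} \right)} + 3 x^{4} \operatorname{atan}{\left(x \right)} - 3 x^{3} - 8 x^{2} \sin{\left(\frac{x^{2}}{2} \right)} + 4 x^{2} \cos{\left(\frac{x^{2}}{2} \right)} - 3 x^{2} \operatorname{atan}{\left(x \right)} - 6 x + 8 \cos{\left(\frac{x^{2}}{2} \right)} - 6 \operatorname{atan}{\left(x \right)}}{6 x^{6} + 30 x^{4} + 48 x^{2} + 24}, which equals f(x).
F(2) = - \frac{\operatorname{atan}{\left(2 \right)}}{6} + \frac{2 \cos{\left(2 \right)}}{9}; F(1) = - \frac{\pi}{24} + \frac{2 \cos{\left(\frac{1}{2} \right)}}{9}.
Integral = F(2) - F(1) = - \frac{2 \cos{\left(\frac{1}{2} \right)}}{9} - \frac{\operatorname{atan}{\left(2 \right)}}{6} + \frac{2 \cos{\left(2 \right)}}{9} + \frac{\pi}{24}.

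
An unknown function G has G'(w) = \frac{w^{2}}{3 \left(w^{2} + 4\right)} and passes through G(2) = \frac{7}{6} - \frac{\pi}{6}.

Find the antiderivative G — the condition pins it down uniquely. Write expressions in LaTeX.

G(w) = \frac{w}{3} - \frac{2 \operatorname{atan}{\left(\frac{w}{2} \right)}}{3} + \frac{1}{2}

Recover the given G'(w) by differentiating a candidate G(w); any mismatch rules it out.
A general antiderivative is \frac{w}{3} - \frac{2 \operatorname{atan}{\left(\frac{w}{2} \right)}}{3} + C.
The condition gives C = \frac{7}{6} - \frac{\pi}{6} - (\frac{2}{3} - \frac{\pi}{6}) = \frac{1}{2}.
So G(w) = \frac{w}{3} - \frac{2 \operatorname{atan}{\left(\frac{w}{2} \right)}}{3} + \frac{1}{2}.
Check: d/dw[\frac{w}{3} - \frac{2 \operatorname{atan}{\left(\frac{w}{2} \right)}}{3} + \frac{1}{2}] = \frac{w^{2}}{3 w^{2} + 12}, which equals G'(w).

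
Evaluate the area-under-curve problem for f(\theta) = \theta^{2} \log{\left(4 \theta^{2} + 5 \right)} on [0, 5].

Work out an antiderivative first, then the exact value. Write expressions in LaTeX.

Antiderivative: F(\theta) = \frac{\theta^{3} \log{\left(4 \theta^{2} + 5 \right)}}{3} - \frac{2 \theta^{3}}{9} + \frac{5 \theta}{6} - \frac{5 \sqrt{5} \operatorname{atan}{\left(\frac{2 \sqrt{5} \theta}{5} \right)}}{12}; value = - \frac{425}{18} - \frac{5 \sqrt{5} \operatorname{atan}{\left(2 \sqrt{5} \right)}}{12} + \frac{125 \log{\left(105 \right)}}{3}

Recover f(\theta) by differentiating a candidate F(\theta); any mismatch rules it out.
F(\theta) = \frac{\theta^{3} \log{\left(4 \theta^{2} + 5 \right)}}{3} - \frac{2 \theta^{3}}{9} + \frac{5 \theta}{6} - \frac{5 \sqrt{5} \operatorname{atan}{\left(\frac{2 \sqrt{5} \theta}{5} \right)}}{12} is an antiderivative of f.
Check: d/d\theta[\frac{\theta^{3} \log{\left(4 \theta^{2} + 5 \right)}}{3} - \frac{2 \theta^{3}}{9} + \frac{5 \theta}{6} - \frac{5 \sqrt{5} \operatorname{atan}{\left(\frac{2 \sqrt{5} \theta}{5} \right)}}{12}] = \theta^{2} \log{\left(4 \theta^{2} + 5 \right)} = f(\theta).
F(5) = - \frac{425}{18} - \frac{5 \sqrt{5} \operatorname{atan}{\left(2 \sqrt{5} \right)}}{12} + \frac{125 \log{\left(105 \right)}}{3}; F(0) = 0.
Integral = F(5) - F(0) = - \frac{425}{18} - \frac{5 \sqrt{5} \operatorname{atan}{\left(2 \sqrt{5} \right)}}{12} + \frac{125 \log{\left(105 \right)}}{3}.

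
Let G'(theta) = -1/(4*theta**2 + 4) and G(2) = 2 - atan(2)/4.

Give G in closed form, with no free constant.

G(theta) = 2 - atan(theta)/4

Recover the given G'(theta) by differentiating a candidate G(theta); any mismatch rules it out.
A general antiderivative is -atan(theta)/4 + C.
The condition gives C = 2 - atan(2)/4 - (-atan(2)/4) = 2.
So G(theta) = 2 - atan(theta)/4.
Check: d/dtheta[2 - atan(theta)/4] = -1/(4*theta**2 + 4) = G'(theta).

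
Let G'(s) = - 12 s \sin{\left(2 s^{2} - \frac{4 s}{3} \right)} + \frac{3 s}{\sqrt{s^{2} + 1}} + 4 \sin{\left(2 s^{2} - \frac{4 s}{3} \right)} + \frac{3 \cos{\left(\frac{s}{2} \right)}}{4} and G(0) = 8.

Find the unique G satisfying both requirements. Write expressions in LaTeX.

The integrand splits into summands that can be handled one at a time.
A general antiderivative is 3 \sqrt{s^{2} + 1} + \frac{3 \sin{\left(\frac{s}{2} \right)}}{2} + 3 \cos{\left(2 s^{2} - \frac{4 s}{3} \right)} + C.
The condition gives C = 8 - (6) = 2.
So G(s) = 3 \sqrt{s^{2} + 1} + \frac{3 \sin{\left(\frac{s}{2} \right)}}{2} + 3 \cos{\left(2 s^{2} - \frac{4 s}{3} \right)} + 2.
Check: d/ds[3 \sqrt{s^{2} + 1} + \frac{3 \sin{\left(\frac{s}{2} \right)}}{2} + 3 \cos{\left(2 s^{2} - \frac{4 s}{3} \right)} + 2] = \frac{- 48 s \sqrt{s^{2} + 1} \sin{\left(2 s^{2} - \frac{4 s}{3} \right)} + 12 s + 16 \sqrt{s^{2} + 1} \sin{\left(2 s^{2} - \frac{4 s}{3} \right)} + 3 \sqrt{s^{2} + 1} \cos{\left(\frac{s}{2} \right)}}{4 \sqrt{s^{2} + 1}}, which equals G'(s).

G(s) = 3 \sqrt{s^{2} + 1} + \frac{3 \sin{\left(\frac{s}{2} \right)}}{2} + 3 \cos{\left(2 s^{2} - \frac{4 s}{3} \right)} + 2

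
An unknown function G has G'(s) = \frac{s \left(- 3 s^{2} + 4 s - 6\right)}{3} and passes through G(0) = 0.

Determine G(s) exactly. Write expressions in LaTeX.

Whatever form G(s) takes, its d/ds must return the stated G'(s).
A general antiderivative is - \frac{s^{4}}{4} + \frac{4 s^{3}}{9} - s^{2} + C.
The condition gives C = 0 - (0) = 0.
So G(s) = - \frac{s^{2} \left(9 s^{2} - 16 s + 36\right)}{36}.
Check: d/ds[- \frac{s^{2} \left(9 s^{2} - 16 s + 36\right)}{36}] = - s^{3} + \frac{4 s^{2}}{3} - 2 s, which equals G'(s).

G(s) = - \frac{s^{2} \left(9 s^{2} - 16 s + 36\right)}{36}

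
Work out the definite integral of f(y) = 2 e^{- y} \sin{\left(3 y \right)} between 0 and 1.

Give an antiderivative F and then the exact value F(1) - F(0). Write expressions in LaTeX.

Since d/dy undoes antidifferentiation here, F'(y) = f(y) is required of F(y).
F(y) = \frac{\left(- \sin{\left(3 y \right)} - 3 \cos{\left(3 y \right)}\right) e^{- y}}{5} is an antiderivative of f.
Check: d/dy[\frac{\left(- \sin{\left(3 y \right)} - 3 \cos{\left(3 y \right)}\right) e^{- y}}{5}] = 2 e^{- y} \sin{\left(3 y \right)} = f(y).
F(1) = - \frac{\sin{\left(3 \right)}}{5 e} - \frac{3 \cos{\left(3 \right)}}{5 e}; F(0) = - \frac{3}{5}.
Integral = F(1) - F(0) = - \frac{\sin{\left(3 \right)}}{5 e} - \frac{3 \cos{\left(3 \right)}}{5 e} + \frac{3}{5}.

Antiderivative: F(y) = \frac{\left(- \sin{\left(3 y \right)} - 3 \cos{\left(3 y \right)}\right) e^{- y}}{5}; value = - \frac{\sin{\left(3 \right)}}{5 e} - \frac{3 \cos{\left(3 \right)}}{5 e} + \frac{3}{5}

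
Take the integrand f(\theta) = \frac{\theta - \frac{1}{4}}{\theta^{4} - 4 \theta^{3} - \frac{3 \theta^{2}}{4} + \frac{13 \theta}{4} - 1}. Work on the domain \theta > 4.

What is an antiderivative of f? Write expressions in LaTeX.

An antiderivative is F(\theta) = \frac{54 \theta \log{\left(\theta - 4 \right)} - 152 \theta \log{\left(\theta - \frac{1}{2} \right)} + 98 \theta \log{\left(\theta + 1 \right)} - 27 \log{\left(\theta - 4 \right)} + 76 \log{\left(\theta - \frac{1}{2} \right)} - 49 \log{\left(\theta + 1 \right)} + 42}{882 \theta - 441}.

Factor the denominator (\left(\theta - 4\right) \left(\theta + 1\right) \left(2 \theta - 1\right)^{2}) and decompose: f = - \frac{152}{441 \left(2 \theta - 1\right)} - \frac{4}{21 \left(2 \theta - 1\right)^{2}} + \frac{1}{9 \left(\theta + 1\right)} + \frac{3}{49 \left(\theta - 4\right)}; each piece integrates to a log, atan, or power term.
Check: d/d\theta[\frac{54 \theta \log{\left(\theta - 4 \right)} - 152 \theta \log{\left(\theta - \frac{1}{2} \right)} + 98 \theta \log{\left(\theta + 1 \right)} - 27 \log{\left(\theta - 4 \right)} + 76 \log{\left(\theta - \frac{1}{2} \right)} - 49 \log{\left(\theta + 1 \right)} + 42}{882 \theta - 441}] = \frac{4 \theta - 1}{4 \theta^{4} - 16 \theta^{3} - 3 \theta^{2} + 13 \theta - 4}, which equals f(\theta).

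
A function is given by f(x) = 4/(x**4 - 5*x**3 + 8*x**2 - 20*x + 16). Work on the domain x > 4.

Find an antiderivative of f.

The denominator factors as (x - 4)*(x - 1)*(x**2 + 4); partial fractions split f into directly integrable pieces: x/(5*(x**2 + 4)) - 4/(15*(x - 1)) + 1/(15*(x - 4)).
Check: d/dx[log(x - 4)/15 - 4*log(x - 1)/15 + log(x**2 + 4)/10] = 4/(x**4 - 5*x**3 + 8*x**2 - 20*x + 16) = f(x).

An antiderivative is F(x) = log(x - 4)/15 - 4*log(x - 1)/15 + log(x**2 + 4)/10.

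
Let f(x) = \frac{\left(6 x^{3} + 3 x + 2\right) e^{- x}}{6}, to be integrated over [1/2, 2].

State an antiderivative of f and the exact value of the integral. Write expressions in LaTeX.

Antiderivative: F(x) = - \frac{\left(6 x^{3} + 18 x^{2} + 39 x + 41\right) e^{- x}}{6}; value = - \frac{239}{6 e^{2}} + \frac{263}{24 e^{\frac{1}{2}}}

Recognize the product-rule pattern: f = u'v + uv' with u = - x^{3} - 3 x^{2} - \frac{13 x}{2} - \frac{41}{6}, v = e^{- x}, so integration by parts undoes it.
F(x) = - \frac{\left(6 x^{3} + 18 x^{2} + 39 x + 41\right) e^{- x}}{6} is an antiderivative of f.
Check: d/dx[- \frac{\left(6 x^{3} + 18 x^{2} + 39 x + 41\right) e^{- x}}{6}] = \frac{\left(6 x^{3} + 3 x + 2\right) e^{- x}}{6} = f(x).
F(2) = - \frac{239}{6 e^{2}}; F(1/2) = - \frac{263}{24 e^{\frac{1}{2}}}.
Integral = F(2) - F(1/2) = - \frac{239}{6 e^{2}} + \frac{263}{24 e^{\frac{1}{2}}}.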